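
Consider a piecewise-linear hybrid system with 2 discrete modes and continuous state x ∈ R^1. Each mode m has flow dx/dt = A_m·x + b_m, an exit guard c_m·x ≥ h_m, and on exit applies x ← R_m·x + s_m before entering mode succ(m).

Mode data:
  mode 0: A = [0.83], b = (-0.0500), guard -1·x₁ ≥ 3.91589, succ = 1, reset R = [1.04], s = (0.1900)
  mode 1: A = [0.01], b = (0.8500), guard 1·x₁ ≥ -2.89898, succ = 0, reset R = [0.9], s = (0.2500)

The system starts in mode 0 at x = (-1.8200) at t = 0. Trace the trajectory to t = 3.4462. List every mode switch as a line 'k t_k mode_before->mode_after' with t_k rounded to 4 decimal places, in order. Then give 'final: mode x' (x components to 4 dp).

1 0.9023 0->1
2 2.1075 1->0
3 2.7061 0->1
final: 1 -3.2799

Mode 0: guard c·x = 3.9159 hit at Δt = 0.9023 (t = 0.9023), x⁻ = (-3.9159) → reset → x⁺ = (-3.8825), jump to mode 1
Mode 1: guard c·x = -2.8990 hit at Δt = 1.2052 (t = 2.1075), x⁻ = (-2.8990) → reset → x⁺ = (-2.3591), jump to mode 0
Mode 0: guard c·x = 3.9159 hit at Δt = 0.5986 (t = 2.7061), x⁻ = (-3.9159) → reset → x⁺ = (-3.8825), jump to mode 1
Mode 1: flow for 0.7401 to horizon, guard not reached → x = (-3.2799)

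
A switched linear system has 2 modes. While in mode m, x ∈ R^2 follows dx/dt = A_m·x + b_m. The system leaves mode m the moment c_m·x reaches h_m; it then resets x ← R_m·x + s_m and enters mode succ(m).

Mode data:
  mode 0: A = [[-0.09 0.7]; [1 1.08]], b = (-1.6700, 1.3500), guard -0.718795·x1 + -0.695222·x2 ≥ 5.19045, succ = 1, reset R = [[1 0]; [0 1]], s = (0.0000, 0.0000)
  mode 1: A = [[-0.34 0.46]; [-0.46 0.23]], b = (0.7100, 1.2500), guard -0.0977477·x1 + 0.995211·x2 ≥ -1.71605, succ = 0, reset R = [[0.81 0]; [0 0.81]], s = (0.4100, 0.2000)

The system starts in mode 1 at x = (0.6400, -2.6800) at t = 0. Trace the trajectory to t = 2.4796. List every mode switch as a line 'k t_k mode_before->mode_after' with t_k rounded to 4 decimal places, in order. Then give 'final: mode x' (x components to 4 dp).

1 1.5425 1->0
final: 0 -1.9801 -2.0170

Mode 1: guard c·x = -1.7161 hit at Δt = 1.5425 (t = 1.5425), x⁻ = (0.0019, -1.7241) → reset → x⁺ = (0.4115, -1.1965), jump to mode 0
Mode 0: flow for 0.9371 to horizon, guard not reached → x = (-1.9801, -2.0170)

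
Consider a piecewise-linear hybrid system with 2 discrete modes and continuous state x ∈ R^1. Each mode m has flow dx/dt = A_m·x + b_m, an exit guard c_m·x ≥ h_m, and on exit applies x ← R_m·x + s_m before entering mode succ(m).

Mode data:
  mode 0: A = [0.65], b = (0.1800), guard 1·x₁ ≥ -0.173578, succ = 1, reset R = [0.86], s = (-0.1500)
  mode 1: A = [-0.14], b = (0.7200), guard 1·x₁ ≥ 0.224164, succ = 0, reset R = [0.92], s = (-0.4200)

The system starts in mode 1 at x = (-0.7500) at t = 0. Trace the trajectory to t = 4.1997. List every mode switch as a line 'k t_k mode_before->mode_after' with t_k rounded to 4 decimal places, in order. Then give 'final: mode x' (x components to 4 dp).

Mode 1: guard c·x = 0.2242 hit at Δt = 1.2907 (t = 1.2907), x⁻ = (0.2242) → reset → x⁺ = (-0.2138), jump to mode 0
Mode 0: guard c·x = -0.1736 hit at Δt = 0.7577 (t = 2.0484), x⁻ = (-0.1736) → reset → x⁺ = (-0.2993), jump to mode 1
Mode 1: guard c·x = 0.2242 hit at Δt = 0.7223 (t = 2.7707), x⁻ = (0.2242) → reset → x⁺ = (-0.2138), jump to mode 0
Mode 0: guard c·x = -0.1736 hit at Δt = 0.7577 (t = 3.5284), x⁻ = (-0.1736) → reset → x⁺ = (-0.2993), jump to mode 1
Mode 1: flow for 0.6713 to horizon, guard not reached → x = (0.1889)

1 1.2907 1->0
2 2.0484 0->1
3 2.7707 1->0
4 3.5284 0->1
final: 1 0.1889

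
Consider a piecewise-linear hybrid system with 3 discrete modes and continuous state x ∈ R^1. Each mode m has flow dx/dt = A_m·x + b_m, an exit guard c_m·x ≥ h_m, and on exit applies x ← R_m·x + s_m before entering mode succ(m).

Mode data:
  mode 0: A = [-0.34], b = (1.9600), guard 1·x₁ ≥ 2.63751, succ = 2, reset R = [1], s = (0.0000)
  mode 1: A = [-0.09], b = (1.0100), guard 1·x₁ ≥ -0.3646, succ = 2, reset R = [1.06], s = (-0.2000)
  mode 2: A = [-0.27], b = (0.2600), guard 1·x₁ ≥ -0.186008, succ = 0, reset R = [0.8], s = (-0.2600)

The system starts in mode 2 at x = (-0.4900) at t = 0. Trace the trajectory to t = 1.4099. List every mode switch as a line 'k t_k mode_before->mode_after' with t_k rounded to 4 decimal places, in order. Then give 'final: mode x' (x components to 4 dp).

Mode 2: guard c·x = -0.1860 hit at Δt = 0.8694 (t = 0.8694), x⁻ = (-0.1860) → reset → x⁺ = (-0.4088), jump to mode 0
Mode 0: flow for 0.5405 to horizon, guard not reached → x = (0.6276)

1 0.8694 2->0
final: 0 0.6276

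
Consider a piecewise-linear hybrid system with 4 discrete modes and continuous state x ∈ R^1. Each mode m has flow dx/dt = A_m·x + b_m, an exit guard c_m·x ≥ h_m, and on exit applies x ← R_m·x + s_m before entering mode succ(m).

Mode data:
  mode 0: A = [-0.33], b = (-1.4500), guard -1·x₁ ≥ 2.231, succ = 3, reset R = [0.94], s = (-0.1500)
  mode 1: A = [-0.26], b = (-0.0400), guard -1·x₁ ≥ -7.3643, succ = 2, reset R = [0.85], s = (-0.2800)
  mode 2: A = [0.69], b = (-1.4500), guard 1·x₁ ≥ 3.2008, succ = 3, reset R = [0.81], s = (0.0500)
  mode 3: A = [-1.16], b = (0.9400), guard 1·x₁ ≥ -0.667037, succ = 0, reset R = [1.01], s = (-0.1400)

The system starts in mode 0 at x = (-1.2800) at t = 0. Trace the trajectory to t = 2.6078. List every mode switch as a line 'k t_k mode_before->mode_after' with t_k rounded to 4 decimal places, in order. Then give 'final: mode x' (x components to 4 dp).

1 1.1043 0->3
2 1.7313 3->0
final: 0 -1.7130

Mode 0: guard c·x = 2.2310 hit at Δt = 1.1043 (t = 1.1043), x⁻ = (-2.2310) → reset → x⁺ = (-2.2471), jump to mode 3
Mode 3: guard c·x = -0.6670 hit at Δt = 0.6270 (t = 1.7313), x⁻ = (-0.6670) → reset → x⁺ = (-0.8137), jump to mode 0
Mode 0: flow for 0.8765 to horizon, guard not reached → x = (-1.7130)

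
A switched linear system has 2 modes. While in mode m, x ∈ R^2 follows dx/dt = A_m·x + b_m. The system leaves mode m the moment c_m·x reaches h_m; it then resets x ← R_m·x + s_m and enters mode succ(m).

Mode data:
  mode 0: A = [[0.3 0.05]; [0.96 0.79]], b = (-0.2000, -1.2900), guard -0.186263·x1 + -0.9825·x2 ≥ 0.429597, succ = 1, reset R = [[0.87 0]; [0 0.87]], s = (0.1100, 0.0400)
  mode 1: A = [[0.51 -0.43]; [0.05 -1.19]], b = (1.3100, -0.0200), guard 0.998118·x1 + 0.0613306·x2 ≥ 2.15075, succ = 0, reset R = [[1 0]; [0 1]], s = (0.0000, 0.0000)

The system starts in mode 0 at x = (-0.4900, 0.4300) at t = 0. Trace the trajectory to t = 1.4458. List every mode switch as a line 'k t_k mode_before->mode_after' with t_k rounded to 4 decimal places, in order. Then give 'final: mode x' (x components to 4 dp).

Mode 0: guard c·x = 0.4296 hit at Δt = 0.4220 (t = 0.4220), x⁻ = (-0.6441, -0.3151) → reset → x⁺ = (-0.4503, -0.2342), jump to mode 1
Mode 1: flow for 1.0238 to horizon, guard not reached → x = (1.0880, -0.0689)

1 0.4220 0->1
final: 1 1.0880 -0.0689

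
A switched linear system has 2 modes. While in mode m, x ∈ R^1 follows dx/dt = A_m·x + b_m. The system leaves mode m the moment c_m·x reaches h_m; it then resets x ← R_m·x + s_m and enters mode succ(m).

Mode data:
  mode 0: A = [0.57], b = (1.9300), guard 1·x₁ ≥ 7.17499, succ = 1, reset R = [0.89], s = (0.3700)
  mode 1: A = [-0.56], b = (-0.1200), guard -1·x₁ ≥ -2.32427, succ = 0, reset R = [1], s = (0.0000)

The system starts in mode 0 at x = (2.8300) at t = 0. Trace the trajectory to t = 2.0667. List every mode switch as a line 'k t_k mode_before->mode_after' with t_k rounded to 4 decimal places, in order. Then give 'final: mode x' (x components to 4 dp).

Mode 0: guard c·x = 7.1750 hit at Δt = 0.9299 (t = 0.9299), x⁻ = (7.1750) → reset → x⁺ = (6.7557), jump to mode 1
Mode 1: flow for 1.1368 to horizon, guard not reached → x = (3.4734)

1 0.9299 0->1
final: 1 3.4734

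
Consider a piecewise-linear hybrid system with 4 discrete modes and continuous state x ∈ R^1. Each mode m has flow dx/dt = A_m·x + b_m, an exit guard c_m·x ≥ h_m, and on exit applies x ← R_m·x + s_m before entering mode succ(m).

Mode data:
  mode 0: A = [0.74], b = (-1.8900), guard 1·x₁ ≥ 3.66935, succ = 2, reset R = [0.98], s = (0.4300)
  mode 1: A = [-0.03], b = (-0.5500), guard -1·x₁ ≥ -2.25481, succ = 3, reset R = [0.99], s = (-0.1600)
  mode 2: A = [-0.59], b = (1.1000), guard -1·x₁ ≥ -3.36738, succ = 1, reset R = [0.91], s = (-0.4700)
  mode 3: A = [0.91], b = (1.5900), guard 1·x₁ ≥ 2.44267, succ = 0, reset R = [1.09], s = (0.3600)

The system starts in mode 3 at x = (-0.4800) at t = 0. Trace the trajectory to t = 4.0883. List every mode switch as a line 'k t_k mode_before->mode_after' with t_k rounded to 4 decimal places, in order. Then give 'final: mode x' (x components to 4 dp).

1 1.3141 3->0
2 2.4863 0->2
3 3.1022 2->1
4 3.6474 1->3
5 3.7491 3->0
final: 0 3.1562

Mode 3: guard c·x = 2.4427 hit at Δt = 1.3141 (t = 1.3141), x⁻ = (2.4427) → reset → x⁺ = (3.0225), jump to mode 0
Mode 0: guard c·x = 3.6694 hit at Δt = 1.1722 (t = 2.4863), x⁻ = (3.6693) → reset → x⁺ = (4.0260), jump to mode 2
Mode 2: guard c·x = -3.3674 hit at Δt = 0.6159 (t = 3.1022), x⁻ = (3.3674) → reset → x⁺ = (2.5943), jump to mode 1
Mode 1: guard c·x = -2.2548 hit at Δt = 0.5452 (t = 3.6474), x⁻ = (2.2548) → reset → x⁺ = (2.0723), jump to mode 3
Mode 3: guard c·x = 2.4427 hit at Δt = 0.1017 (t = 3.7491), x⁻ = (2.4427) → reset → x⁺ = (3.0225), jump to mode 0
Mode 0: flow for 0.3392 to horizon, guard not reached → x = (3.1562)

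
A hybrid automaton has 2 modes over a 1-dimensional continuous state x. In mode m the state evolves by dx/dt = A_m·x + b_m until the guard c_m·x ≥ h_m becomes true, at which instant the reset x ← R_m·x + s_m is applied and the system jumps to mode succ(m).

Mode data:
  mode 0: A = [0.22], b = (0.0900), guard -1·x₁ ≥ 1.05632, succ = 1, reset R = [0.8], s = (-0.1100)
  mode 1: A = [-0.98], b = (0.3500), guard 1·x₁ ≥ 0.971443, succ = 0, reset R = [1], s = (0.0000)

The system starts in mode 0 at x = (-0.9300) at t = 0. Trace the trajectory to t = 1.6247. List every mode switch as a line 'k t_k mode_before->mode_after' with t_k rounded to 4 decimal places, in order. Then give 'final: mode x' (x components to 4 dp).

Mode 0: guard c·x = 1.0563 hit at Δt = 0.9869 (t = 0.9869), x⁻ = (-1.0563) → reset → x⁺ = (-0.9551), jump to mode 1
Mode 1: flow for 0.6378 to horizon, guard not reached → x = (-0.3452)

1 0.9869 0->1
final: 1 -0.3452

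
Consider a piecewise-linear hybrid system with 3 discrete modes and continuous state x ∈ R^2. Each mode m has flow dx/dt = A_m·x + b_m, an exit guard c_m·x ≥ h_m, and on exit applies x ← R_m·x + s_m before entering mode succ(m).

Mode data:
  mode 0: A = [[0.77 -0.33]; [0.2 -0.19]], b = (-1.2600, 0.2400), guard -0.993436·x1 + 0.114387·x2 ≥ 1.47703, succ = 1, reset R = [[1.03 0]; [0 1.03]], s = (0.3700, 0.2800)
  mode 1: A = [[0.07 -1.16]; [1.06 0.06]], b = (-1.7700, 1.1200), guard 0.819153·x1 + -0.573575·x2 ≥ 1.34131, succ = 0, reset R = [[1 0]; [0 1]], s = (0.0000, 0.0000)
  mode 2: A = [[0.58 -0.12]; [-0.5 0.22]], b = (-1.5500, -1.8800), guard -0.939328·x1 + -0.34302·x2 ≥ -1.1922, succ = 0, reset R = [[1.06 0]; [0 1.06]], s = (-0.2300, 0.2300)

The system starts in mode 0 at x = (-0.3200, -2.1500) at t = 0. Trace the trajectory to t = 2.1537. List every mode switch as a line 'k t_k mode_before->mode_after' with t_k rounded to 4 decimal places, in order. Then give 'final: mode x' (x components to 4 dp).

Mode 0: guard c·x = 1.4770 hit at Δt = 1.0293 (t = 1.0293), x⁻ = (-1.6844, -1.7162) → reset → x⁺ = (-1.3649, -1.4877), jump to mode 1
Mode 1: flow for 1.1244 to horizon, guard not reached → x = (-1.2080, -1.9396)

1 1.0293 0->1
final: 1 -1.2080 -1.9396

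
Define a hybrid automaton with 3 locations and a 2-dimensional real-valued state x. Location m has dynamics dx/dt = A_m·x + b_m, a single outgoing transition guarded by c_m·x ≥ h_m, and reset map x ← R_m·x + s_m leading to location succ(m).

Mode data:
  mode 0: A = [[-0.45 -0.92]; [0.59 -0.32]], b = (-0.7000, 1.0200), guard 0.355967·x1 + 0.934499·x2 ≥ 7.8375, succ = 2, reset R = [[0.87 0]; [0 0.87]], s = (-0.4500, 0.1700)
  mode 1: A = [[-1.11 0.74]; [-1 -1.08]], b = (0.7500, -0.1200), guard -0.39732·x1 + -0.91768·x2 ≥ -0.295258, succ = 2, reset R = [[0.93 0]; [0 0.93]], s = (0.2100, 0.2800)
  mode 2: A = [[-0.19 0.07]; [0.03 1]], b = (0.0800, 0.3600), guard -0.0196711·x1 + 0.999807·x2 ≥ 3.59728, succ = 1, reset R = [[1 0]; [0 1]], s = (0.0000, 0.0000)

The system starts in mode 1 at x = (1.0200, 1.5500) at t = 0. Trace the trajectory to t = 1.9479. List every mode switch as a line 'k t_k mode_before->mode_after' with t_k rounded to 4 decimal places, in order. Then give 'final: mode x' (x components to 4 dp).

Mode 1: guard c·x = -0.2953 hit at Δt = 0.9001 (t = 0.9001), x⁻ = (0.9922, -0.1078) → reset → x⁺ = (1.1327, 0.1797), jump to mode 2
Mode 2: flow for 1.0478 to horizon, guard not reached → x = (1.0466, 1.2394)

1 0.9001 1->2
final: 2 1.0466 1.2394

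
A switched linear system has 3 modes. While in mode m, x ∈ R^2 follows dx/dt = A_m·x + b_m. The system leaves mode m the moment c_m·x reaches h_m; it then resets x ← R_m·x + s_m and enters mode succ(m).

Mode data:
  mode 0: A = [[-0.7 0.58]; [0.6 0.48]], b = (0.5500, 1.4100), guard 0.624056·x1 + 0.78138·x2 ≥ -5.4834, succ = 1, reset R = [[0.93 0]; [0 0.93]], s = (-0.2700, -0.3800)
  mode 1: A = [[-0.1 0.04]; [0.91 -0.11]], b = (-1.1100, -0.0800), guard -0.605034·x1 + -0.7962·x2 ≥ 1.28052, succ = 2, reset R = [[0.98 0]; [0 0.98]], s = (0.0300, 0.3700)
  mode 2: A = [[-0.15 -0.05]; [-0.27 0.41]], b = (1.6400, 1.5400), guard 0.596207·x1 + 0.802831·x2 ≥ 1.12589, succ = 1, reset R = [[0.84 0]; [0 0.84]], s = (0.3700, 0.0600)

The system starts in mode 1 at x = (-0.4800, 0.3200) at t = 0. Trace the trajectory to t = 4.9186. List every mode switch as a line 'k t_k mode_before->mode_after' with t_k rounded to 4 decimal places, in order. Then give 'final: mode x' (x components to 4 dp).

Mode 1: guard c·x = 1.2805 hit at Δt = 0.9138 (t = 0.9138), x⁻ = (-1.4095, -0.5372) → reset → x⁺ = (-1.3513, -0.1565), jump to mode 2
Mode 2: guard c·x = 1.1259 hit at Δt = 0.7925 (t = 1.7063), x⁻ = (0.0025, 1.4006) → reset → x⁺ = (0.3721, 1.2365), jump to mode 1
Mode 1: guard c·x = 1.2805 hit at Δt = 2.0229 (t = 3.7292), x⁻ = (-1.6771, -0.3339) → reset → x⁺ = (-1.6136, 0.0428), jump to mode 2
Mode 2: guard c·x = 1.1259 hit at Δt = 0.7469 (t = 4.4761), x⁻ = (-0.3133, 1.6350) → reset → x⁺ = (0.1069, 1.4334), jump to mode 1
Mode 1: flow for 0.4425 to horizon, guard not reached → x = (-0.3545, 1.2808)

1 0.9138 1->2
2 1.7063 2->1
3 3.7292 1->2
4 4.4761 2->1
final: 1 -0.3545 1.2808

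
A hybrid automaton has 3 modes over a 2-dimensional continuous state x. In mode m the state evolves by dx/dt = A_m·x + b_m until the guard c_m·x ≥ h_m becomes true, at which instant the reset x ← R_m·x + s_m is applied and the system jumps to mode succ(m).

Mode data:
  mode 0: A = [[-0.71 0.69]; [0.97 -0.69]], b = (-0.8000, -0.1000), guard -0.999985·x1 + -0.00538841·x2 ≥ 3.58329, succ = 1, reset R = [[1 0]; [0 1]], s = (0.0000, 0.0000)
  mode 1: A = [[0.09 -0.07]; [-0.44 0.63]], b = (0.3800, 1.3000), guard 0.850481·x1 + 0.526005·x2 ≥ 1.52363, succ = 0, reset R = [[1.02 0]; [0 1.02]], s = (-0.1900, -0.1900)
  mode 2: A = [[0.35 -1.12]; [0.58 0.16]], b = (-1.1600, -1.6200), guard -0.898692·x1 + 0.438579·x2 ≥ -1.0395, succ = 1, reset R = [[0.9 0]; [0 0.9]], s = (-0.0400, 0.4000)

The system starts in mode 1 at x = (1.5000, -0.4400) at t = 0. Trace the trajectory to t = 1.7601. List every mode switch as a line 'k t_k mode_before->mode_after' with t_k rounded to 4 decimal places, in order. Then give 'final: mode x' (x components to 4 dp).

1 0.7269 1->0
final: 0 0.3468 0.3489

Mode 1: guard c·x = 1.5236 hit at Δt = 0.7269 (t = 0.7269), x⁻ = (1.9032, -0.1806) → reset → x⁺ = (1.7513, -0.3743), jump to mode 0
Mode 0: flow for 1.0332 to horizon, guard not reached → x = (0.3468, 0.3489)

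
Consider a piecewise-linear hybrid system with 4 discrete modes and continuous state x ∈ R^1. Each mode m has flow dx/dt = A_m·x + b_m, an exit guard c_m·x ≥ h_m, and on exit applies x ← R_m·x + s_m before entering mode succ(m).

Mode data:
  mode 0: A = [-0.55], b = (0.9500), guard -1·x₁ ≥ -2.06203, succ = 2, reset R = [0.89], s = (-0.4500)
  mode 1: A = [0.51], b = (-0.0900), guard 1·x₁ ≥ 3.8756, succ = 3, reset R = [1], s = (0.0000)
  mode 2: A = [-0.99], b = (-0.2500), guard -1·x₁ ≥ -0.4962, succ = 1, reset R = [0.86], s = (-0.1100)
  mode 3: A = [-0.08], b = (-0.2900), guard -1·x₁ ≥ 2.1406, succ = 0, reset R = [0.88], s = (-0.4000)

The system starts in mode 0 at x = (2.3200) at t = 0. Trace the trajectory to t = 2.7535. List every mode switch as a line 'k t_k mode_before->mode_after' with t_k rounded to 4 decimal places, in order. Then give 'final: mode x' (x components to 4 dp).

1 1.0388 0->2
2 1.8294 2->1
final: 1 0.4012

Mode 0: guard c·x = -2.0620 hit at Δt = 1.0388 (t = 1.0388), x⁻ = (2.0620) → reset → x⁺ = (1.3852), jump to mode 2
Mode 2: guard c·x = -0.4962 hit at Δt = 0.7906 (t = 1.8294), x⁻ = (0.4962) → reset → x⁺ = (0.3167), jump to mode 1
Mode 1: flow for 0.9241 to horizon, guard not reached → x = (0.4012)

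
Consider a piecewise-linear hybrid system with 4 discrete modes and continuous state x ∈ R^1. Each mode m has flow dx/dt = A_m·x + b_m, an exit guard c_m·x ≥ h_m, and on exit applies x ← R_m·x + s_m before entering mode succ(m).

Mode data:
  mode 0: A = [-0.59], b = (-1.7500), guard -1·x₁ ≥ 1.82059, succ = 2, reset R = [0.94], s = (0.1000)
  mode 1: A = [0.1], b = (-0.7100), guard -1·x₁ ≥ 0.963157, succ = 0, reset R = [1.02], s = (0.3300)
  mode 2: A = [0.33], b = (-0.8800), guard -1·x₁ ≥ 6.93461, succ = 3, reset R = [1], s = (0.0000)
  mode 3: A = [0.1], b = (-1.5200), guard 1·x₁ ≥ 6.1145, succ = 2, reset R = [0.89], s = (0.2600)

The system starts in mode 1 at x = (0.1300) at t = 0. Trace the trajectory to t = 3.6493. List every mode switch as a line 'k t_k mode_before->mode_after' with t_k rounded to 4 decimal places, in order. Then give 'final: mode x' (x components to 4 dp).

1 1.4569 1->0
2 2.6484 0->2
final: 2 -3.2857

Mode 1: guard c·x = 0.9632 hit at Δt = 1.4569 (t = 1.4569), x⁻ = (-0.9632) → reset → x⁺ = (-0.6524), jump to mode 0
Mode 0: guard c·x = 1.8206 hit at Δt = 1.1915 (t = 2.6484), x⁻ = (-1.8206) → reset → x⁺ = (-1.6114), jump to mode 2
Mode 2: flow for 1.0009 to horizon, guard not reached → x = (-3.2857)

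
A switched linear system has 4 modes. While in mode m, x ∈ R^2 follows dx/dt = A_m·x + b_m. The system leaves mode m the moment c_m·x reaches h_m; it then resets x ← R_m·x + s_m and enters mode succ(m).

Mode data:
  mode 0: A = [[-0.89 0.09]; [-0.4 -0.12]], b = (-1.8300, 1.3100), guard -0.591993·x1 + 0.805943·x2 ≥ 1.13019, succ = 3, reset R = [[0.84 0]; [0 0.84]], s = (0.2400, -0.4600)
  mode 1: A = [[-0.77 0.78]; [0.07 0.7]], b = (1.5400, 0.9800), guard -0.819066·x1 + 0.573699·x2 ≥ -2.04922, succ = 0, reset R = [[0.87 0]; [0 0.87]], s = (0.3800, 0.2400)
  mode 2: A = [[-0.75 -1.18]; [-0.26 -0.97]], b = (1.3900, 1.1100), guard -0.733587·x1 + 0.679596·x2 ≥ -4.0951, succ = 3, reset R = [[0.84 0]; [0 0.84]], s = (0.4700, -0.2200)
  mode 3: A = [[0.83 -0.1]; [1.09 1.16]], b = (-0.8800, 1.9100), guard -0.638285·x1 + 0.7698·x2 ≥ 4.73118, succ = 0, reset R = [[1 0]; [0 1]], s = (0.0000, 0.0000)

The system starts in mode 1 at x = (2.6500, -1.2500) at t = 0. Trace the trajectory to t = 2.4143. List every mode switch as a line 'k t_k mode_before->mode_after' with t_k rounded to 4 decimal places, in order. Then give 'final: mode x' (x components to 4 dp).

1 0.8151 1->0
2 2.0745 0->3
final: 3 -0.8646 0.9228

Mode 1: guard c·x = -2.0492 hit at Δt = 0.8151 (t = 0.8151), x⁻ = (1.8268, -0.9639) → reset → x⁺ = (1.9693, -0.5986), jump to mode 0
Mode 0: guard c·x = 1.1302 hit at Δt = 1.2594 (t = 2.0745), x⁻ = (-0.7317, 0.8649) → reset → x⁺ = (-0.3746, 0.2665), jump to mode 3
Mode 3: flow for 0.3398 to horizon, guard not reached → x = (-0.8646, 0.9228)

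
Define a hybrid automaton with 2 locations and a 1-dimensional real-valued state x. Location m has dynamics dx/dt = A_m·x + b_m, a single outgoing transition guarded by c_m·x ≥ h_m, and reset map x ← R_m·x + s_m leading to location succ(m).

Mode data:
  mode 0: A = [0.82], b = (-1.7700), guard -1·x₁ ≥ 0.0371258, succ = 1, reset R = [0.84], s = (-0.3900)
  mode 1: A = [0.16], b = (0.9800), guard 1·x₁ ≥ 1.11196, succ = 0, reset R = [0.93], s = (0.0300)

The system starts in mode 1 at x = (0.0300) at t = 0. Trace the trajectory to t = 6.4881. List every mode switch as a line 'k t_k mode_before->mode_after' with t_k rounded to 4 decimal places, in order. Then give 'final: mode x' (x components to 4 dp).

1 1.0121 1->0
2 1.8612 0->1
3 3.3491 1->0
4 4.1982 0->1
5 5.6861 1->0
final: 0 0.0461

Mode 1: guard c·x = 1.1120 hit at Δt = 1.0121 (t = 1.0121), x⁻ = (1.1120) → reset → x⁺ = (1.0641), jump to mode 0
Mode 0: guard c·x = 0.0371 hit at Δt = 0.8491 (t = 1.8612), x⁻ = (-0.0371) → reset → x⁺ = (-0.4212), jump to mode 1
Mode 1: guard c·x = 1.1120 hit at Δt = 1.4879 (t = 3.3491), x⁻ = (1.1120) → reset → x⁺ = (1.0641), jump to mode 0
Mode 0: guard c·x = 0.0371 hit at Δt = 0.8491 (t = 4.1982), x⁻ = (-0.0371) → reset → x⁺ = (-0.4212), jump to mode 1
Mode 1: guard c·x = 1.1120 hit at Δt = 1.4879 (t = 5.6861), x⁻ = (1.1120) → reset → x⁺ = (1.0641), jump to mode 0
Mode 0: flow for 0.8020 to horizon, guard not reached → x = (0.0461)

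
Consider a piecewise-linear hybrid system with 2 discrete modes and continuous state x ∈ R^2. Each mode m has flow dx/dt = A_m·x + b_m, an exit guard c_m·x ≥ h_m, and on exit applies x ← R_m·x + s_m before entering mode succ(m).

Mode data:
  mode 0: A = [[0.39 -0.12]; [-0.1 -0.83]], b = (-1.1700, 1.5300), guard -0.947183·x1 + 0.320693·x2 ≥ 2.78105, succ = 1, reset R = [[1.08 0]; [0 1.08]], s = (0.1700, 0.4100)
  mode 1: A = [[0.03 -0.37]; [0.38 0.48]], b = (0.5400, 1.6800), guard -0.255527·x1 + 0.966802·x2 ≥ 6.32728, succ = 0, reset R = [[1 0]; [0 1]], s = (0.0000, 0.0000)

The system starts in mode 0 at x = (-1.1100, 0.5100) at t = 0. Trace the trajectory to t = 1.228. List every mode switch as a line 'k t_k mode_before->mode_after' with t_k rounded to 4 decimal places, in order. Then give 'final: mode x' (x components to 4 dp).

1 0.7189 0->1
final: 1 -2.7263 2.5847

Mode 0: guard c·x = 2.7811 hit at Δt = 0.7189 (t = 0.7189), x⁻ = (-2.5267, 1.2094) → reset → x⁺ = (-2.5588, 1.7161), jump to mode 1
Mode 1: flow for 0.5091 to horizon, guard not reached → x = (-2.7263, 2.5847)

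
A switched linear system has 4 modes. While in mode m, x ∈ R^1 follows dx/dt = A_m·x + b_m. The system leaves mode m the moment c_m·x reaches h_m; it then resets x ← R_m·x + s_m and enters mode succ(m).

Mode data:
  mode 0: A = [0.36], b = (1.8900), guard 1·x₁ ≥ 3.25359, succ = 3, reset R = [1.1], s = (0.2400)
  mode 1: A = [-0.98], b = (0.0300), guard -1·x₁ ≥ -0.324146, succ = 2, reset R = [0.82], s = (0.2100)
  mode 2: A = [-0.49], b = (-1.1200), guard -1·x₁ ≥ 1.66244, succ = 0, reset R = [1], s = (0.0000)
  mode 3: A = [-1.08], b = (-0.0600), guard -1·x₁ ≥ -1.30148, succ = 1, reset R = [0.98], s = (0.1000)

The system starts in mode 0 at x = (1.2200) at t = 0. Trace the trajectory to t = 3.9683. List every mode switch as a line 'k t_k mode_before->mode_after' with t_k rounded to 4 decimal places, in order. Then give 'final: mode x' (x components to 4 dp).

Mode 0: guard c·x = 3.2536 hit at Δt = 0.7592 (t = 0.7592), x⁻ = (3.2536) → reset → x⁺ = (3.8189), jump to mode 3
Mode 3: guard c·x = -1.3015 hit at Δt = 0.9714 (t = 1.7306), x⁻ = (1.3015) → reset → x⁺ = (1.3755), jump to mode 1
Mode 1: guard c·x = -0.3241 hit at Δt = 1.5531 (t = 3.2837), x⁻ = (0.3241) → reset → x⁺ = (0.4758), jump to mode 2
Mode 2: flow for 0.6846 to horizon, guard not reached → x = (-0.3112)

1 0.7592 0->3
2 1.7306 3->1
3 3.2837 1->2
final: 2 -0.3112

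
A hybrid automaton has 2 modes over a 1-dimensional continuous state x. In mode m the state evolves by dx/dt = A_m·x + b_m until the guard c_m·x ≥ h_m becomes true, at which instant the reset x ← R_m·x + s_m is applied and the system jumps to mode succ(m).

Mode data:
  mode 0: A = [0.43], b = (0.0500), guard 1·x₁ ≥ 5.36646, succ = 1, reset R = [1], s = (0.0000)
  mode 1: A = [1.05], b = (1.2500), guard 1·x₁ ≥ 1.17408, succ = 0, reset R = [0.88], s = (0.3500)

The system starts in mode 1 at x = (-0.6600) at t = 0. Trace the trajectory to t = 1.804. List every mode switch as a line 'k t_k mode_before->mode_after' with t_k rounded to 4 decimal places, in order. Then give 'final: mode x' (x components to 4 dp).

Mode 1: guard c·x = 1.1741 hit at Δt = 1.4234 (t = 1.4234), x⁻ = (1.1741) → reset → x⁺ = (1.3832), jump to mode 0
Mode 0: flow for 0.3806 to horizon, guard not reached → x = (1.6498)

1 1.4234 1->0
final: 0 1.6498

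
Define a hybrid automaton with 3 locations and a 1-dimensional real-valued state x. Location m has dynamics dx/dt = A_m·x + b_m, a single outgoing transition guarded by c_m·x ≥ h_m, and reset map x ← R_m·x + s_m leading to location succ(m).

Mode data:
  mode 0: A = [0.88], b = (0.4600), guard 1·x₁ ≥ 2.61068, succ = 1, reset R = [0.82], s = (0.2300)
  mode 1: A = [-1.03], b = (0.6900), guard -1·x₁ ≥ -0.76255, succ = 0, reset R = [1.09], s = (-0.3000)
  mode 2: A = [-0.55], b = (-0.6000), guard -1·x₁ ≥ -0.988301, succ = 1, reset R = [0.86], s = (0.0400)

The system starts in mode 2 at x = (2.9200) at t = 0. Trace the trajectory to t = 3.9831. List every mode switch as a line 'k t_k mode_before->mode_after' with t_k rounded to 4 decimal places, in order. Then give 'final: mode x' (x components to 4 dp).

Mode 2: guard c·x = -0.9883 hit at Δt = 1.1946 (t = 1.1946), x⁻ = (0.9883) → reset → x⁺ = (0.8899), jump to mode 1
Mode 1: guard c·x = -0.7625 hit at Δt = 0.8398 (t = 2.0344), x⁻ = (0.7625) → reset → x⁺ = (0.5312), jump to mode 0
Mode 0: guard c·x = 2.6107 hit at Δt = 1.2382 (t = 3.2726), x⁻ = (2.6107) → reset → x⁺ = (2.3708), jump to mode 1
Mode 1: flow for 0.7105 to horizon, guard not reached → x = (1.4881)

1 1.1946 2->1
2 2.0344 1->0
3 3.2726 0->1
final: 1 1.4881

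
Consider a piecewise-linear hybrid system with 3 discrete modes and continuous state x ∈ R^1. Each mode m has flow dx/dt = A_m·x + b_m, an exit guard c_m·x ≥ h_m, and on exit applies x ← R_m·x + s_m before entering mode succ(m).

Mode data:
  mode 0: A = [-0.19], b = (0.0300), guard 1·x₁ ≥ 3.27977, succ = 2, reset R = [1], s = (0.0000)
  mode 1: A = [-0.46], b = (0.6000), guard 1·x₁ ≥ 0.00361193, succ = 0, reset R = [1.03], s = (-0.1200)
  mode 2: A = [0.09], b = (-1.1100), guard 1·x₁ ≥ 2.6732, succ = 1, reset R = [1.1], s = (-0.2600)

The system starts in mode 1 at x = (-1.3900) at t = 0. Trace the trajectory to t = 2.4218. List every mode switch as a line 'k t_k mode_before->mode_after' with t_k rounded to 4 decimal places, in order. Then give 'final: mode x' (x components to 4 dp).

Mode 1: guard c·x = 0.0036 hit at Δt = 1.5831 (t = 1.5831), x⁻ = (0.0036) → reset → x⁺ = (-0.1163), jump to mode 0
Mode 0: flow for 0.8387 to horizon, guard not reached → x = (-0.0759)

1 1.5831 1->0
final: 0 -0.0759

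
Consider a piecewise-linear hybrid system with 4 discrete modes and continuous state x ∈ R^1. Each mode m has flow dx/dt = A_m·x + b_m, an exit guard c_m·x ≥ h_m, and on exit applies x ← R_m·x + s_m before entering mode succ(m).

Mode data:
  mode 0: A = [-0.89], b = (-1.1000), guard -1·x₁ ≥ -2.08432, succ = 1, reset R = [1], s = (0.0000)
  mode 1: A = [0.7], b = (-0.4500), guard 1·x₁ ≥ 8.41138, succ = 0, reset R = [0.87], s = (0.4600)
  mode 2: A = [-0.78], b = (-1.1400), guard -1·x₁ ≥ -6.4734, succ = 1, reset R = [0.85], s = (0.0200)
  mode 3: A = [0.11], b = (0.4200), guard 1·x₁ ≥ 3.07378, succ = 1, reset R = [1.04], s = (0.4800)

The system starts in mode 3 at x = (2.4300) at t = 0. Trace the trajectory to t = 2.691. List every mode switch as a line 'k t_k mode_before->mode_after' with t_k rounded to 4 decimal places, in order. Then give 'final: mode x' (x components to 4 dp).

Mode 3: guard c·x = 3.0738 hit at Δt = 0.8915 (t = 0.8915), x⁻ = (3.0738) → reset → x⁺ = (3.6767), jump to mode 1
Mode 1: guard c·x = 8.4114 hit at Δt = 1.3432 (t = 2.2347), x⁻ = (8.4114) → reset → x⁺ = (7.7779), jump to mode 0
Mode 0: flow for 0.4563 to horizon, guard not reached → x = (4.7694)

1 0.8915 3->1
2 2.2347 1->0
final: 0 4.7694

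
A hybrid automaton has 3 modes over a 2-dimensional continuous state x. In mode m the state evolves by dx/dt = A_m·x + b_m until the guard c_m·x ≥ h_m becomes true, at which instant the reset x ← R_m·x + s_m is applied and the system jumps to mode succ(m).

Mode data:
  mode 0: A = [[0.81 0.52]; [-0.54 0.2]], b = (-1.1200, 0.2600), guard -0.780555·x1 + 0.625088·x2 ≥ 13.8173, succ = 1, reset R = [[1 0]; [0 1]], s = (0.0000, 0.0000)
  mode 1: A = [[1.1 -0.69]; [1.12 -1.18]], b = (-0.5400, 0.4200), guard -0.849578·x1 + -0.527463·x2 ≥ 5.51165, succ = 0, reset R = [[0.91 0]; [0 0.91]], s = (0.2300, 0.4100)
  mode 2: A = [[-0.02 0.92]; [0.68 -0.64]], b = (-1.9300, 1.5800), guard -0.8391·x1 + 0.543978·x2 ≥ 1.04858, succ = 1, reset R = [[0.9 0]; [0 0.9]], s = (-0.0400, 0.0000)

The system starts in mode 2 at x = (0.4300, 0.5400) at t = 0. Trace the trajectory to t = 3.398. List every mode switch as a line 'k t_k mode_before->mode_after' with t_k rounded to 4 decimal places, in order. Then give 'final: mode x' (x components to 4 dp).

Mode 2: guard c·x = 1.0486 hit at Δt = 0.8232 (t = 0.8232), x⁻ = (-0.4081, 1.2981) → reset → x⁺ = (-0.4073, 1.1682), jump to mode 1
Mode 1: guard c·x = 5.5117 hit at Δt = 1.5827 (t = 2.4059), x⁻ = (-5.2250, -2.0335) → reset → x⁺ = (-4.5248, -1.4405), jump to mode 0
Mode 0: flow for 0.9921 to horizon, guard not reached → x = (-11.7012, 3.0960)

1 0.8232 2->1
2 2.4059 1->0
final: 0 -11.7012 3.0960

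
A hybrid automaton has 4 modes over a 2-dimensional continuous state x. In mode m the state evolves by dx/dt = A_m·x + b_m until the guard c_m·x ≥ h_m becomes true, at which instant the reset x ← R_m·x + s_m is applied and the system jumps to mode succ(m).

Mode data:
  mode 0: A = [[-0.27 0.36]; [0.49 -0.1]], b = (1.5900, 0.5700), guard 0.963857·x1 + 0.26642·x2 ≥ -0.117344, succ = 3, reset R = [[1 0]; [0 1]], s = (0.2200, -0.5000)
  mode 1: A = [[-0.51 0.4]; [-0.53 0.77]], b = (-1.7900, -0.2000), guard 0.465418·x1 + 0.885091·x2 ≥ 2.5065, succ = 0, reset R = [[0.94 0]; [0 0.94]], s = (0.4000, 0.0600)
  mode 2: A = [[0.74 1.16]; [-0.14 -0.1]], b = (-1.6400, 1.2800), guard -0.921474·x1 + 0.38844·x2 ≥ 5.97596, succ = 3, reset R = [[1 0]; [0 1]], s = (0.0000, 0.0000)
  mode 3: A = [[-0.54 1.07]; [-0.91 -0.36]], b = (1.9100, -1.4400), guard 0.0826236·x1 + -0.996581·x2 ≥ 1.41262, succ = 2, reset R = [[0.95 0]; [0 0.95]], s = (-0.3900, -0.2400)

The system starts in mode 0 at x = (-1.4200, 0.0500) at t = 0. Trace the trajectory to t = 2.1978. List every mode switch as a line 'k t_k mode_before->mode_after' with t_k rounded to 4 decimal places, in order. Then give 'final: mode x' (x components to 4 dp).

Mode 0: guard c·x = -0.1173 hit at Δt = 0.6839 (t = 0.6839), x⁻ = (-0.1698, 0.1737) → reset → x⁺ = (0.0502, -0.3263), jump to mode 3
Mode 3: guard c·x = 1.4126 hit at Δt = 0.6914 (t = 1.3753), x⁻ = (0.5976, -1.3679) → reset → x⁺ = (0.1777, -1.5395), jump to mode 2
Mode 2: flow for 0.8225 to horizon, guard not reached → x = (-2.8258, -0.2643)

1 0.6839 0->3
2 1.3753 3->2
final: 2 -2.8258 -0.2643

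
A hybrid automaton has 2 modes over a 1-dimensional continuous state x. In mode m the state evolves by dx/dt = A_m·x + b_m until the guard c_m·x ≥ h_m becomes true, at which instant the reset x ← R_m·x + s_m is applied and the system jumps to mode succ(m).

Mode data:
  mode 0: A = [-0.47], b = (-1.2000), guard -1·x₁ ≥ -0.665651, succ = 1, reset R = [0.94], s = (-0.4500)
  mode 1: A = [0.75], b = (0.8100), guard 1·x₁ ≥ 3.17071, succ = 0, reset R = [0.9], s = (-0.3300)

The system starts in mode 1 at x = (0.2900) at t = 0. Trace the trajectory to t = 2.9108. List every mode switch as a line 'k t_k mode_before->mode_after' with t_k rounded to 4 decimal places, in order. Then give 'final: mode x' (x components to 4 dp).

Mode 1: guard c·x = 3.1707 hit at Δt = 1.5097 (t = 1.5097), x⁻ = (3.1707) → reset → x⁺ = (2.5236), jump to mode 0
Mode 0: guard c·x = -0.6657 hit at Δt = 0.9695 (t = 2.4792), x⁻ = (0.6657) → reset → x⁺ = (0.1757), jump to mode 1
Mode 1: flow for 0.4316 to horizon, guard not reached → x = (0.6557)

1 1.5097 1->0
2 2.4792 0->1
final: 1 0.6557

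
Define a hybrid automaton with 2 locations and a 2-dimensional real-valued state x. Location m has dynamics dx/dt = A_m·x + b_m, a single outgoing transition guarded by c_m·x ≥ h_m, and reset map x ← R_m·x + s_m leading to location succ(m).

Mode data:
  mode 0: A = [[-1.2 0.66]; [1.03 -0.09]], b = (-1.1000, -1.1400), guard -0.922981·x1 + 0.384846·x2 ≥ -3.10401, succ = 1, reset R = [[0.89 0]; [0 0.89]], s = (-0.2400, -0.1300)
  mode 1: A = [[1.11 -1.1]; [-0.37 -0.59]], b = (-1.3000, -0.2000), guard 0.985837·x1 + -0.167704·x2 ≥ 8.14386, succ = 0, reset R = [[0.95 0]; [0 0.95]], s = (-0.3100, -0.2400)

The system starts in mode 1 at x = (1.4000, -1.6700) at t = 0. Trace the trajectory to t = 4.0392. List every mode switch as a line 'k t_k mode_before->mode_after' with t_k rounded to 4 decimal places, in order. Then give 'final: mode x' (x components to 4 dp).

Mode 1: guard c·x = 8.1439 hit at Δt = 1.3138 (t = 1.3138), x⁻ = (7.8571, -2.3737) → reset → x⁺ = (7.1542, -2.4950), jump to mode 0
Mode 0: guard c·x = -3.1040 hit at Δt = 0.5072 (t = 1.8210), x⁻ = (3.1755, -0.4496) → reset → x⁺ = (2.5862, -0.5302), jump to mode 1
Mode 1: guard c·x = 8.1439 hit at Δt = 1.0613 (t = 2.8823), x⁻ = (7.9425, -1.8716) → reset → x⁺ = (7.2353, -2.0180), jump to mode 0
Mode 0: guard c·x = -3.1040 hit at Δt = 0.4992 (t = 3.3815), x⁻ = (3.3852, 0.0532) → reset → x⁺ = (2.7728, -0.0827), jump to mode 1
Mode 1: flow for 0.6577 to horizon, guard not reached → x = (4.9588, -0.9223)

1 1.3138 1->0
2 1.8210 0->1
3 2.8823 1->0
4 3.3815 0->1
final: 1 4.9588 -0.9223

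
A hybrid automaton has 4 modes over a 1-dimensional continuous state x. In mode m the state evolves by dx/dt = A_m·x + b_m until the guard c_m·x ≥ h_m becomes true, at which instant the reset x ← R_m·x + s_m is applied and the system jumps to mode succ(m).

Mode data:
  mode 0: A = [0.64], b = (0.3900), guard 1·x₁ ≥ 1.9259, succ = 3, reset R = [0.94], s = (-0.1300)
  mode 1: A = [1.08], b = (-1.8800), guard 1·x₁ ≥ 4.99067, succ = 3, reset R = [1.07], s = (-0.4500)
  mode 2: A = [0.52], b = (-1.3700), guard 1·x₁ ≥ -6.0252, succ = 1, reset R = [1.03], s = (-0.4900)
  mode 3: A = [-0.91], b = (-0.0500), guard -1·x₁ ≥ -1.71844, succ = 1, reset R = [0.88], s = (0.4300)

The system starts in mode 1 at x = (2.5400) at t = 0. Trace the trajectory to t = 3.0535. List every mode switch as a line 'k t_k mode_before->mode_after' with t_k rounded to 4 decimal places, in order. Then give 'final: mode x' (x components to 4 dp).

1 1.2988 1->3
2 2.4257 3->1
final: 1 2.1377

Mode 1: guard c·x = 4.9907 hit at Δt = 1.2988 (t = 1.2988), x⁻ = (4.9907) → reset → x⁺ = (4.8900), jump to mode 3
Mode 3: guard c·x = -1.7184 hit at Δt = 1.1269 (t = 2.4257), x⁻ = (1.7184) → reset → x⁺ = (1.9422), jump to mode 1
Mode 1: flow for 0.6278 to horizon, guard not reached → x = (2.1377)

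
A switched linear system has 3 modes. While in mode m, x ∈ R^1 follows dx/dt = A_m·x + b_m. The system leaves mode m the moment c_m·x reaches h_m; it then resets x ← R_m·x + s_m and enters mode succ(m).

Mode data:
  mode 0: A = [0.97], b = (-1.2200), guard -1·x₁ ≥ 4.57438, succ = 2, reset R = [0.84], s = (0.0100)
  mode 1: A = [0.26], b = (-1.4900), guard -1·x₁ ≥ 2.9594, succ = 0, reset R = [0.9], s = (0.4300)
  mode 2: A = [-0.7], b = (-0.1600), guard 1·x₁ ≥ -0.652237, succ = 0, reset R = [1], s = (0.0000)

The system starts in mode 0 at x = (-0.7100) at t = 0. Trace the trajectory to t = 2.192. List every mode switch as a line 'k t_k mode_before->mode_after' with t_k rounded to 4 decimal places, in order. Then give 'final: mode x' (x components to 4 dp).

1 1.1201 0->2
final: 2 -1.9304

Mode 0: guard c·x = 4.5744 hit at Δt = 1.1201 (t = 1.1201), x⁻ = (-4.5744) → reset → x⁺ = (-3.8325), jump to mode 2
Mode 2: flow for 1.0719 to horizon, guard not reached → x = (-1.9304)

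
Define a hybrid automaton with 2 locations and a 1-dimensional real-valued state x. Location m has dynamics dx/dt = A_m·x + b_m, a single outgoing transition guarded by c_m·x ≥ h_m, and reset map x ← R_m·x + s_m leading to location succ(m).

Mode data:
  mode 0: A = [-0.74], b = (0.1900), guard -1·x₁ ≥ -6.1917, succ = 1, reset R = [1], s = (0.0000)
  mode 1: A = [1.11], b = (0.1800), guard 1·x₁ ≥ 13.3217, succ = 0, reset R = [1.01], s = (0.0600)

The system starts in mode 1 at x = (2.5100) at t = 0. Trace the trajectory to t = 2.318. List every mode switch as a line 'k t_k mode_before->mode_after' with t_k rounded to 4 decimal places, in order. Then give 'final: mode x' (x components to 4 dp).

Mode 1: guard c·x = 13.3217 hit at Δt = 1.4582 (t = 1.4582), x⁻ = (13.3217) → reset → x⁺ = (13.5149), jump to mode 0
Mode 0: flow for 0.8598 to horizon, guard not reached → x = (7.2740)

1 1.4582 1->0
final: 0 7.2740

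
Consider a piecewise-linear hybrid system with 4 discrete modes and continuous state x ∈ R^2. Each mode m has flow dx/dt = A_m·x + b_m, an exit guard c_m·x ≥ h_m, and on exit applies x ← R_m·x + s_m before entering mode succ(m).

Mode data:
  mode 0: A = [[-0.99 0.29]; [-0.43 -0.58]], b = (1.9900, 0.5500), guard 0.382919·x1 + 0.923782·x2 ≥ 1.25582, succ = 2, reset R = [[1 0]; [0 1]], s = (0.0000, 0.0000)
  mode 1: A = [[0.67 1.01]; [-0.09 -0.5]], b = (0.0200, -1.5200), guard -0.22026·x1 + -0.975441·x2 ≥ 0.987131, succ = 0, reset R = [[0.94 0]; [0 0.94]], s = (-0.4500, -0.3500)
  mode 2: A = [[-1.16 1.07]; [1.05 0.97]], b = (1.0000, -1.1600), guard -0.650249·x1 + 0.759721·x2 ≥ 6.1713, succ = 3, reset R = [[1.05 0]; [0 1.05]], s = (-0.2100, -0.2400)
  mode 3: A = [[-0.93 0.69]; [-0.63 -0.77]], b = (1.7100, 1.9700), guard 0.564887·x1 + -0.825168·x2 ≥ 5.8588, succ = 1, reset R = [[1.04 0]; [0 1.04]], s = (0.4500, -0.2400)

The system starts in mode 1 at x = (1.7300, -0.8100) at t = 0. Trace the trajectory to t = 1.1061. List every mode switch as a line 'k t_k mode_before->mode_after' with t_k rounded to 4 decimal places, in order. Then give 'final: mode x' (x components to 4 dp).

1 0.5383 1->0
final: 0 1.3791 -1.2113

Mode 1: guard c·x = 0.9871 hit at Δt = 0.5383 (t = 0.5383), x⁻ = (1.7701, -1.4117) → reset → x⁺ = (1.2139, -1.6770), jump to mode 0
Mode 0: flow for 0.5678 to horizon, guard not reached → x = (1.3791, -1.2113)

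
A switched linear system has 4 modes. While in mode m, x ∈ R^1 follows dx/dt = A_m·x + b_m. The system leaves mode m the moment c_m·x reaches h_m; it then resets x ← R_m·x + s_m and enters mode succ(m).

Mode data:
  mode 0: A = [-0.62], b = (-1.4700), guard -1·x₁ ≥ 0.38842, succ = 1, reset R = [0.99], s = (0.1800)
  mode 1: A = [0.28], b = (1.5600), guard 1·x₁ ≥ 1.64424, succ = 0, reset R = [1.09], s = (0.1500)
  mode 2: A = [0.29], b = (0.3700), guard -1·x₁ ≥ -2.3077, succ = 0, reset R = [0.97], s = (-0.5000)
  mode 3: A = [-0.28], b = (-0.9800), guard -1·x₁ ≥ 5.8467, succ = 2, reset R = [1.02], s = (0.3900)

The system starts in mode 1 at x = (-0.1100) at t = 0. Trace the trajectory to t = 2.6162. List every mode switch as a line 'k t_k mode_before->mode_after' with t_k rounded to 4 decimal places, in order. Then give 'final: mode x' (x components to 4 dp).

Mode 1: guard c·x = 1.6442 hit at Δt = 0.9948 (t = 0.9948), x⁻ = (1.6442) → reset → x⁺ = (1.9422), jump to mode 0
Mode 0: guard c·x = 0.3884 hit at Δt = 1.2537 (t = 2.2485), x⁻ = (-0.3884) → reset → x⁺ = (-0.2045), jump to mode 1
Mode 1: flow for 0.3677 to horizon, guard not reached → x = (0.3775)

1 0.9948 1->0
2 2.2485 0->1
final: 1 0.3775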